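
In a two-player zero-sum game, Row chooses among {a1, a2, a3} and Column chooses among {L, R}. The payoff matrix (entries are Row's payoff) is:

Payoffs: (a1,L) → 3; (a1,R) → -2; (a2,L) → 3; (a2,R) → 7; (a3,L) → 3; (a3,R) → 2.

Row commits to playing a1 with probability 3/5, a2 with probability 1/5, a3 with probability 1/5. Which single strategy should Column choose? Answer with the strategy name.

R

If Column plays L, Row's expected payoff is (3/5)·3 + (1/5)·3 + (1/5)·3 = 3.
If Column plays R, Row's expected payoff is (3/5)·(-2) + (1/5)·7 + (1/5)·2 = 3/5.
Column minimizes Row's payoff; the smallest is 3/5, so the best response is R.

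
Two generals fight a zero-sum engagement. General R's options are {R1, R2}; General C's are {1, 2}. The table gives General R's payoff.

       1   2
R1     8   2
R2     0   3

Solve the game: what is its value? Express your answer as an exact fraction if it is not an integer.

Row minima: R1 → 2, R2 → 0; maximin = 2.
Column maxima: 1 → 8, 2 → 3; minimax = 3.
2 ≠ 3, so there is no saddle point; optimal play is mixed.
Let General R play R1 with probability p. Expected payoff against 1: 8p + 0(1−p) = 8p; against 2: 2p + 3(1−p) = −p + 3.
Setting these equal: 8p = −p + 3 ⇒ 9p = 3 ⇒ p = 1/3, and the value is (8)·(1/3) = 8/3.
For General C: with q = P(1), equating R1's and R2's payoffs gives 6q + 2 = −3q + 3 ⇒ q = 1/9.

8/3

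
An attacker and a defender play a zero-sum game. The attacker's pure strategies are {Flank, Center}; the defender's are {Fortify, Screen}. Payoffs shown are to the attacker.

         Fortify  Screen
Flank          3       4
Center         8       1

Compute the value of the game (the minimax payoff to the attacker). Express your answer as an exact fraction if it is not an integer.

Row minima: Flank → 3, Center → 1; maximin = 3.
Column maxima: Fortify → 8, Screen → 4; minimax = 4.
3 ≠ 4, so there is no saddle point; optimal play is mixed.
Let the attacker play Flank with probability p. Expected payoff against Fortify: 3p + 8(1−p) = −5p + 8; against Screen: 4p + 1(1−p) = 3p + 1.
Setting these equal: −5p + 8 = 3p + 1 ⇒ −8p = -7 ⇒ p = 7/8, and the value is (-5)·(7/8) + 8 = 29/8.
For the defender: with q = P(Fortify), equating Flank's and Center's payoffs gives −q + 4 = 7q + 1 ⇒ q = 3/8.

29/8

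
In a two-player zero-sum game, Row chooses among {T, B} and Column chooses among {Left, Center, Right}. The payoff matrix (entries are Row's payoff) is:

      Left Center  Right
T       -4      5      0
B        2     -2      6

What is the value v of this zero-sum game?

2/13

Row minima: T → -4, B → -2; maximin = -2.
Column maxima: Left → 2, Center → 5, Right → 6; minimax = 2.
-2 ≠ 2, so there is no saddle point; optimal play is mixed.
Right is strictly dominated by Left (it gives Row strictly more in every row), so Column never plays it.
On the remaining 2×2 (T, B vs Left, Center):
Let Row play T with probability p. Expected payoff against Left: (-4)p + 2(1−p) = −6p + 2; against Center: 5p + (-2)(1−p) = 7p − 2.
Setting these equal: −6p + 2 = 7p − 2 ⇒ −13p = -4 ⇒ p = 4/13, and the value is (-6)·(4/13) + 2 = 2/13.
For Column: with q = P(Left), equating T's and B's payoffs gives −9q + 5 = 4q − 2 ⇒ q = 7/13.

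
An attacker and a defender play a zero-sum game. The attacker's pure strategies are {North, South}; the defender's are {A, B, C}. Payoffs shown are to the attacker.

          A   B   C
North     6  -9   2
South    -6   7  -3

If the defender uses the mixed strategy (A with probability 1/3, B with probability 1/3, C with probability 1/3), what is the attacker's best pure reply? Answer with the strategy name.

North

Expected payoff of North: (1/3)·6 + (1/3)·(-9) + (1/3)·2 = -1/3.
Expected payoff of South: (1/3)·(-6) + (1/3)·7 + (1/3)·(-3) = -2/3.
The largest is -1/3, so the attacker's best response is North.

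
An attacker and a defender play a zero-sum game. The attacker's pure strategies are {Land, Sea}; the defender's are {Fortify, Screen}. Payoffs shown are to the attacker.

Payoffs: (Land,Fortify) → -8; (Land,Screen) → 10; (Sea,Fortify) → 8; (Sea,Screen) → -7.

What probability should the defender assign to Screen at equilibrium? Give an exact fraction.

Row minima: Land → -8, Sea → -7; maximin = -7.
Column maxima: Fortify → 8, Screen → 10; minimax = 8.
-7 ≠ 8, so there is no saddle point; optimal play is mixed.
Let the attacker play Land with probability p. Expected payoff against Fortify: (-8)p + 8(1−p) = −16p + 8; against Screen: 10p + (-7)(1−p) = 17p − 7.
Setting these equal: −16p + 8 = 17p − 7 ⇒ −33p = -15 ⇒ p = 5/11, and the value is (-16)·(5/11) + 8 = 8/11.
For the defender: with q = P(Fortify), equating Land's and Sea's payoffs gives −18q + 10 = 15q − 7 ⇒ q = 17/33.

16/33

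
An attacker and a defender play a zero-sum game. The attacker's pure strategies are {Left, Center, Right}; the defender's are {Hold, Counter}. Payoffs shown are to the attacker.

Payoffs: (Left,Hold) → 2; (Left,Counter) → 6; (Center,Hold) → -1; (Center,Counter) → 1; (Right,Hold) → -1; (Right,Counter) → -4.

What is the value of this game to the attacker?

2

Row minima: Left → 2, Center → -1, Right → -4; maximin = 2.
Column maxima: Hold → 2, Counter → 6; minimax = 2.
Since maximin = minimax = 2, there is a saddle point and the value is 2.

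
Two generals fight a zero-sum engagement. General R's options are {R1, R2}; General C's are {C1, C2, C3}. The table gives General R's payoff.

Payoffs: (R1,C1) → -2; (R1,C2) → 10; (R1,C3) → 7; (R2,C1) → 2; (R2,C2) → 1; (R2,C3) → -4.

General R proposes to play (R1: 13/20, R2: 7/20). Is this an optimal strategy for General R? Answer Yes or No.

Against C1 this mix gives (13/20)·(-2) + (7/20)·2 = -3/5.
Against C2 this mix gives (13/20)·10 + (7/20)·1 = 137/20.
Against C3 this mix gives (13/20)·7 + (7/20)·(-4) = 63/20.
General C will play C1, holding General R to -3/5. Shifting weight toward the row that does better against C1 would raise this floor (the equalizing mix achieves 2/5 against both C1 and C3), so the proposed strategy is not optimal.

No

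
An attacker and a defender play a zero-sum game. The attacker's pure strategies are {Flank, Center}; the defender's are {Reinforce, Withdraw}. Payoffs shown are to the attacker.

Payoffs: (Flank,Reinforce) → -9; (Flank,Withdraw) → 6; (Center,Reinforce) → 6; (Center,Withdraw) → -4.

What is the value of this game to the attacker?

0

Row minima: Flank → -9, Center → -4; maximin = -4.
Column maxima: Reinforce → 6, Withdraw → 6; minimax = 6.
-4 ≠ 6, so there is no saddle point; optimal play is mixed.
Let the attacker play Flank with probability p. Expected payoff against Reinforce: (-9)p + 6(1−p) = −15p + 6; against Withdraw: 6p + (-4)(1−p) = 10p − 4.
Setting these equal: −15p + 6 = 10p − 4 ⇒ −25p = -10 ⇒ p = 2/5, and the value is (-15)·(2/5) + 6 = 0.
For the defender: with q = P(Reinforce), equating Flank's and Center's payoffs gives −15q + 6 = 10q − 4 ⇒ q = 2/5.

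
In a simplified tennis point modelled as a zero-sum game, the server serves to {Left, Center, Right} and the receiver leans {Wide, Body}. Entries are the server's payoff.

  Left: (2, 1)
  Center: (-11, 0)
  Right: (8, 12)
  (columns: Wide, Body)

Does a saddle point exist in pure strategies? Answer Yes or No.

Row minima: Left → 1, Center → -11, Right → 8; maximin = 8.
Column maxima: Wide → 8, Body → 12; minimax = 8.
maximin = minimax = 8, so a saddle point exists.

Yes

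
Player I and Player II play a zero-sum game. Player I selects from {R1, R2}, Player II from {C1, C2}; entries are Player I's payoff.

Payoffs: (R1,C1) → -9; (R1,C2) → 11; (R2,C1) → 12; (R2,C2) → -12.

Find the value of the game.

6/11

Row minima: R1 → -9, R2 → -12; maximin = -9.
Column maxima: C1 → 12, C2 → 11; minimax = 11.
-9 ≠ 11, so there is no saddle point; optimal play is mixed.
Let Player I play R1 with probability p. Expected payoff against C1: (-9)p + 12(1−p) = −21p + 12; against C2: 11p + (-12)(1−p) = 23p − 12.
Setting these equal: −21p + 12 = 23p − 12 ⇒ −44p = -24 ⇒ p = 6/11, and the value is (-21)·(6/11) + 12 = 6/11.
For Player II: with q = P(C1), equating R1's and R2's payoffs gives −20q + 11 = 24q − 12 ⇒ q = 23/44.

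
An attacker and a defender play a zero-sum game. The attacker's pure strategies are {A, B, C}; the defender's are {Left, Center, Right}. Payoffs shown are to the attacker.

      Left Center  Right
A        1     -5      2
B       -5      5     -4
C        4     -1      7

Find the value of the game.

Row minima: A → -5, B → -5, C → -1; maximin = -1.
Column maxima: Left → 4, Center → 5, Right → 7; minimax = 4.
-1 ≠ 4, so there is no saddle point; optimal play is mixed.
A is strictly dominated by C, so the attacker never plays it.
Right is strictly dominated by Left (it gives the attacker strictly more in every row), so the defender never plays it.
On the remaining 2×2 (B, C vs Left, Center):
Let the attacker play B with probability p. Expected payoff against Left: (-5)p + 4(1−p) = −9p + 4; against Center: 5p + (-1)(1−p) = 6p − 1.
Setting these equal: −9p + 4 = 6p − 1 ⇒ −15p = -5 ⇒ p = 1/3, and the value is (-9)·(1/3) + 4 = 1.
For the defender: with q = P(Left), equating B's and C's payoffs gives −10q + 5 = 5q − 1 ⇒ q = 2/5.

1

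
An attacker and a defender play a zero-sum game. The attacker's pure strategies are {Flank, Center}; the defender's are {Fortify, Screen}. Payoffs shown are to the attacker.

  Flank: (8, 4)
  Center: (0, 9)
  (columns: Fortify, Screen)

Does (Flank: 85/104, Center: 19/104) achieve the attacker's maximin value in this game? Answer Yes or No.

No

Against Fortify this mix gives (85/104)·8 + (19/104)·0 = 85/13.
Against Screen this mix gives (85/104)·4 + (19/104)·9 = 511/104.
The defender will play Screen, holding the attacker to 511/104. Shifting weight toward the row that does better against Screen would raise this floor (the equalizing mix achieves 72/13 against both Screen and Fortify), so the proposed strategy is not optimal.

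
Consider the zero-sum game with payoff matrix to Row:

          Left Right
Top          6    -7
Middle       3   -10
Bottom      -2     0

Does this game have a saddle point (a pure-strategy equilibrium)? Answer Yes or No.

No

Row minima: Top → -7, Middle → -10, Bottom → -2; maximin = -2.
Column maxima: Left → 6, Right → 0; minimax = 0.
-2 ≠ 0, so no pure-strategy equilibrium exists.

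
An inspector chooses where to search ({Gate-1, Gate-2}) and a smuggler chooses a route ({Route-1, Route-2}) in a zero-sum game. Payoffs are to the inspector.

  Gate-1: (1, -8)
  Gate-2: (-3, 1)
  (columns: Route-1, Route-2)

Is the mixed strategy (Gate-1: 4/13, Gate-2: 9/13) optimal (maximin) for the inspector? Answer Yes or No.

Yes

Against Route-1 this mix gives (4/13)·1 + (9/13)·(-3) = -23/13.
Against Route-2 this mix gives (4/13)·(-8) + (9/13)·1 = -23/13.
All of the smuggler's active replies (Route-1, Route-2) yield -23/13, and no column does worse for the inspector. The mix makes the smuggler indifferent and guarantees -23/13, so it is optimal.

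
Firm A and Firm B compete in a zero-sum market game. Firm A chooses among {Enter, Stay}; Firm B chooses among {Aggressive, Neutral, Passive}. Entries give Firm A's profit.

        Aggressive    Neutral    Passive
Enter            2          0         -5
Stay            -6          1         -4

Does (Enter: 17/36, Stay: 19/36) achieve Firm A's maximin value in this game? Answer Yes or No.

No

Against Aggressive this mix gives (17/36)·2 + (19/36)·(-6) = -20/9.
Against Neutral this mix gives (17/36)·0 + (19/36)·1 = 19/36.
Against Passive this mix gives (17/36)·(-5) + (19/36)·(-4) = -161/36.
Firm B will play Passive, holding Firm A to -161/36. Shifting weight toward the row that does better against Passive would raise this floor (the equalizing mix achieves -38/9 against both Passive and Aggressive), so the proposed strategy is not optimal.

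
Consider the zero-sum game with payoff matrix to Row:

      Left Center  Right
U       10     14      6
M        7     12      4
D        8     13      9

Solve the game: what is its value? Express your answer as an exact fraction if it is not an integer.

42/5

Row minima: U → 6, M → 4, D → 8; maximin = 8.
Column maxima: Left → 10, Center → 14, Right → 9; minimax = 9.
8 ≠ 9, so there is no saddle point; optimal play is mixed.
M is strictly dominated by U, so Row never plays it.
Center is strictly dominated by Left (it gives Row strictly more in every row), so Column never plays it.
On the remaining 2×2 (U, D vs Left, Right):
Let Row play U with probability p. Expected payoff against Left: 10p + 8(1−p) = 2p + 8; against Right: 6p + 9(1−p) = −3p + 9.
Setting these equal: 2p + 8 = −3p + 9 ⇒ 5p = 1 ⇒ p = 1/5, and the value is (2)·(1/5) + 8 = 42/5.
For Column: with q = P(Left), equating U's and D's payoffs gives 4q + 6 = −q + 9 ⇒ q = 3/5.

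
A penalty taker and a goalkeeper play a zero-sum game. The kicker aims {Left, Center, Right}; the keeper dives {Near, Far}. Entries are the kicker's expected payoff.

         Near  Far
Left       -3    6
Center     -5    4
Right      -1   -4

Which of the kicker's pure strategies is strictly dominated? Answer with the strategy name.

Center

Left gives a strictly higher payoff than Center against every column: -3 > -5, 6 > 4.
So Center is strictly dominated and the kicker never plays it.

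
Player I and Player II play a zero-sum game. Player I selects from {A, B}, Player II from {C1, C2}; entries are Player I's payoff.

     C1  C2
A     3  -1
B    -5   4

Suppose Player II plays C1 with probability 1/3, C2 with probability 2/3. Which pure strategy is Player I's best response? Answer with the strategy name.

Expected payoff of A: (1/3)·3 + (2/3)·(-1) = 1/3.
Expected payoff of B: (1/3)·(-5) + (2/3)·4 = 1.
The largest is 1, so Player I's best response is B.

B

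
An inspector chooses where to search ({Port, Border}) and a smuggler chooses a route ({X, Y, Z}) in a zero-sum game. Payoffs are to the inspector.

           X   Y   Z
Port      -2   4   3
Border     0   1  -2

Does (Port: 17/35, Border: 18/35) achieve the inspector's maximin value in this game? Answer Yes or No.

No

Against X this mix gives (17/35)·(-2) + (18/35)·0 = -34/35.
Against Y this mix gives (17/35)·4 + (18/35)·1 = 86/35.
Against Z this mix gives (17/35)·3 + (18/35)·(-2) = 3/7.
The smuggler will play X, holding the inspector to -34/35. Shifting weight toward the row that does better against X would raise this floor (the equalizing mix achieves -4/7 against both X and Z), so the proposed strategy is not optimal.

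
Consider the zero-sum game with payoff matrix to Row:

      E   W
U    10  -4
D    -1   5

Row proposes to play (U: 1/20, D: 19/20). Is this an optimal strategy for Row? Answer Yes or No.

Against E this mix gives (1/20)·10 + (19/20)·(-1) = -9/20.
Against W this mix gives (1/20)·(-4) + (19/20)·5 = 91/20.
Column will play E, holding Row to -9/20. Shifting weight toward the row that does better against E would raise this floor (the equalizing mix achieves 23/10 against both E and W), so the proposed strategy is not optimal.

No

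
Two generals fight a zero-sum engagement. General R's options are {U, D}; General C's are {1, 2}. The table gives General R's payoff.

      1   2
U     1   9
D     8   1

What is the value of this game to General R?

Row minima: U → 1, D → 1; maximin = 1.
Column maxima: 1 → 8, 2 → 9; minimax = 8.
1 ≠ 8, so there is no saddle point; optimal play is mixed.
Let General R play U with probability p. Expected payoff against 1: 1p + 8(1−p) = −7p + 8; against 2: 9p + 1(1−p) = 8p + 1.
Setting these equal: −7p + 8 = 8p + 1 ⇒ −15p = -7 ⇒ p = 7/15, and the value is (-7)·(7/15) + 8 = 71/15.
For General C: with q = P(1), equating U's and D's payoffs gives −8q + 9 = 7q + 1 ⇒ q = 8/15.

71/15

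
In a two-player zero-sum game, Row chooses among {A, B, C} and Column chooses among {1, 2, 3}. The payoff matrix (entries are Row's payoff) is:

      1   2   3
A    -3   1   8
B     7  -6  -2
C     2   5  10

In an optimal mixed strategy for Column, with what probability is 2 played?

Row minima: A → -3, B → -6, C → 2; maximin = 2.
Column maxima: 1 → 7, 2 → 5, 3 → 10; minimax = 5.
2 ≠ 5, so there is no saddle point; optimal play is mixed.
A is strictly dominated by C, so Row never plays it.
3 is strictly dominated by 2 (it gives Row strictly more in every row), so Column never plays it.
On the remaining 2×2 (B, C vs 1, 2):
Let Row play B with probability p. Expected payoff against 1: 7p + 2(1−p) = 5p + 2; against 2: (-6)p + 5(1−p) = −11p + 5.
Setting these equal: 5p + 2 = −11p + 5 ⇒ 16p = 3 ⇒ p = 3/16, and the value is (5)·(3/16) + 2 = 47/16.
For Column: with q = P(1), equating B's and C's payoffs gives 13q − 6 = −3q + 5 ⇒ q = 11/16.

5/16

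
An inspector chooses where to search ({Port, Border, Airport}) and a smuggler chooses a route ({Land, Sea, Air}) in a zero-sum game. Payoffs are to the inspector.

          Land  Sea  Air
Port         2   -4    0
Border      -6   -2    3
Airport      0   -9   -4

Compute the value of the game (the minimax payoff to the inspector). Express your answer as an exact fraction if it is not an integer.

-14/5

Row minima: Port → -4, Border → -6, Airport → -9; maximin = -4.
Column maxima: Land → 2, Sea → -2, Air → 3; minimax = -2.
-4 ≠ -2, so there is no saddle point; optimal play is mixed.
Airport is strictly dominated by Port, so the inspector never plays it.
Air is strictly dominated by Sea (it gives the inspector strictly more in every row), so the smuggler never plays it.
On the remaining 2×2 (Port, Border vs Land, Sea):
Let the inspector play Port with probability p. Expected payoff against Land: 2p + (-6)(1−p) = 8p − 6; against Sea: (-4)p + (-2)(1−p) = −2p − 2.
Setting these equal: 8p − 6 = −2p − 2 ⇒ 10p = 4 ⇒ p = 2/5, and the value is (8)·(2/5) − 6 = -14/5.
For the smuggler: with q = P(Land), equating Port's and Border's payoffs gives 6q − 4 = −4q − 2 ⇒ q = 1/5.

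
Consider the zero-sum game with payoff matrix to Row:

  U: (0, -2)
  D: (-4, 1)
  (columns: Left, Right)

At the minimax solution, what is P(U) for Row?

5/7

Row minima: U → -2, D → -4; maximin = -2.
Column maxima: Left → 0, Right → 1; minimax = 0.
-2 ≠ 0, so there is no saddle point; optimal play is mixed.
Let Row play U with probability p. Expected payoff against Left: 0p + (-4)(1−p) = 4p − 4; against Right: (-2)p + 1(1−p) = −3p + 1.
Setting these equal: 4p − 4 = −3p + 1 ⇒ 7p = 5 ⇒ p = 5/7, and the value is (4)·(5/7) − 4 = -8/7.
For Column: with q = P(Left), equating U's and D's payoffs gives 2q − 2 = −5q + 1 ⇒ q = 3/7.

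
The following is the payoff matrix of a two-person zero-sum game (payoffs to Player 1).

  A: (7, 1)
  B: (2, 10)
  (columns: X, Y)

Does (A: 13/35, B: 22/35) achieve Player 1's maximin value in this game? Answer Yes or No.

No

Against X this mix gives (13/35)·7 + (22/35)·2 = 27/7.
Against Y this mix gives (13/35)·1 + (22/35)·10 = 233/35.
Player 2 will play X, holding Player 1 to 27/7. Shifting weight toward the row that does better against X would raise this floor (the equalizing mix achieves 34/7 against both X and Y), so the proposed strategy is not optimal.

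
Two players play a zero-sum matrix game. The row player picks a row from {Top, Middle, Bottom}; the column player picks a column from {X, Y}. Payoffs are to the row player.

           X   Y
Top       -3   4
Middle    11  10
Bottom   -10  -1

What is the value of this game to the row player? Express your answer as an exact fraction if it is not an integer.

Row minima: Top → -3, Middle → 10, Bottom → -10; maximin = 10.
Column maxima: X → 11, Y → 10; minimax = 10.
Since maximin = minimax = 10, there is a saddle point and the value is 10.

10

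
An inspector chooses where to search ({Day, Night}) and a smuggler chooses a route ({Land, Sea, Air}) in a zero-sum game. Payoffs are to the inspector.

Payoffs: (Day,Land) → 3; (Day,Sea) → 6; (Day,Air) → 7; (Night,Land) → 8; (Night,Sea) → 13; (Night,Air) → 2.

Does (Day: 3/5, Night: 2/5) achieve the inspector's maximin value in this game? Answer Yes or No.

Against Land this mix gives (3/5)·3 + (2/5)·8 = 5.
Against Sea this mix gives (3/5)·6 + (2/5)·13 = 44/5.
Against Air this mix gives (3/5)·7 + (2/5)·2 = 5.
All of the smuggler's active replies (Land, Air) yield 5, and no column does worse for the inspector. The mix makes the smuggler indifferent and guarantees 5, so it is optimal.

Yes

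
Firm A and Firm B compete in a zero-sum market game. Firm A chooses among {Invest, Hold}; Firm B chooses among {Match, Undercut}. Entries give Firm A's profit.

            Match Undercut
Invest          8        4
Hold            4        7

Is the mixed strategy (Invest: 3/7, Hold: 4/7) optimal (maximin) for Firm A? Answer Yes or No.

Yes

Against Match this mix gives (3/7)·8 + (4/7)·4 = 40/7.
Against Undercut this mix gives (3/7)·4 + (4/7)·7 = 40/7.
All of Firm B's active replies (Match, Undercut) yield 40/7, and no column does worse for Firm A. The mix makes Firm B indifferent and guarantees 40/7, so it is optimal.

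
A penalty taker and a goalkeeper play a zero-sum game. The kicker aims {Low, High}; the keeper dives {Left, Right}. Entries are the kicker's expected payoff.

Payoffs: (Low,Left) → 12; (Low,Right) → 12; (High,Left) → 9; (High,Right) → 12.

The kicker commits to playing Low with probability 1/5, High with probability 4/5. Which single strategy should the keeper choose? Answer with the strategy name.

Left

If the keeper plays Left, the kicker's expected payoff is (1/5)·12 + (4/5)·9 = 48/5.
If the keeper plays Right, the kicker's expected payoff is (1/5)·12 + (4/5)·12 = 12.
The keeper minimizes the kicker's payoff; the smallest is 48/5, so the best response is Left.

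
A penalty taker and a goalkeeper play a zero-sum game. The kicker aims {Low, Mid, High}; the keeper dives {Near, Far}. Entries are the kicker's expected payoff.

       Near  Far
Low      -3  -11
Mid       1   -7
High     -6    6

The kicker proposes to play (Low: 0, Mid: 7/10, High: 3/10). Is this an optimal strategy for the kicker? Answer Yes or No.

No

Against Near this mix gives (7/10)·1 + (3/10)·(-6) = -11/10.
Against Far this mix gives (7/10)·(-7) + (3/10)·6 = -31/10.
The keeper will play Far, holding the kicker to -31/10. Shifting weight toward the row that does better against Far would raise this floor (the equalizing mix achieves -9/5 against both Far and Near), so the proposed strategy is not optimal.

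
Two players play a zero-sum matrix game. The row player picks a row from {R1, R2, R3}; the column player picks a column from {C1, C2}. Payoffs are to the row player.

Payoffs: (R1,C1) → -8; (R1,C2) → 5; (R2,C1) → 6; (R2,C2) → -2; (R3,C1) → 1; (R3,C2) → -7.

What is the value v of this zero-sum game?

2/3

Row minima: R1 → -8, R2 → -2, R3 → -7; maximin = -2.
Column maxima: C1 → 6, C2 → 5; minimax = 5.
-2 ≠ 5, so there is no saddle point; optimal play is mixed.
R3 is strictly dominated by R2, so the row player never plays it.
On the remaining 2×2 (R1, R2 vs C1, C2):
Let the row player play R1 with probability p. Expected payoff against C1: (-8)p + 6(1−p) = −14p + 6; against C2: 5p + (-2)(1−p) = 7p − 2.
Setting these equal: −14p + 6 = 7p − 2 ⇒ −21p = -8 ⇒ p = 8/21, and the value is (-14)·(8/21) + 6 = 2/3.
For the column player: with q = P(C1), equating R1's and R2's payoffs gives −13q + 5 = 8q − 2 ⇒ q = 1/3.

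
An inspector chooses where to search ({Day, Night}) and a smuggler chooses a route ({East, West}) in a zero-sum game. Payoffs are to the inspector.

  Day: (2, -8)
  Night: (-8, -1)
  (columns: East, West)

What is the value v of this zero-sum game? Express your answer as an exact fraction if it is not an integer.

Row minima: Day → -8, Night → -8; maximin = -8.
Column maxima: East → 2, West → -1; minimax = -1.
-8 ≠ -1, so there is no saddle point; optimal play is mixed.
Let the inspector play Day with probability p. Expected payoff against East: 2p + (-8)(1−p) = 10p − 8; against West: (-8)p + (-1)(1−p) = −7p − 1.
Setting these equal: 10p − 8 = −7p − 1 ⇒ 17p = 7 ⇒ p = 7/17, and the value is (10)·(7/17) − 8 = -66/17.
For the smuggler: with q = P(East), equating Day's and Night's payoffs gives 10q − 8 = −7q − 1 ⇒ q = 7/17.

-66/17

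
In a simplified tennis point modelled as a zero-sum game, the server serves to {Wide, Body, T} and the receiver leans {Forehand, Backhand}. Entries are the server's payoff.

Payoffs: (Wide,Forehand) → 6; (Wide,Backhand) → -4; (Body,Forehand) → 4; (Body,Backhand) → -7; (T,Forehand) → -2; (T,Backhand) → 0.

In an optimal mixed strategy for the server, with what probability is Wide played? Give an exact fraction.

1/6

Row minima: Wide → -4, Body → -7, T → -2; maximin = -2.
Column maxima: Forehand → 6, Backhand → 0; minimax = 0.
-2 ≠ 0, so there is no saddle point; optimal play is mixed.
Body is strictly dominated by Wide, so the server never plays it.
On the remaining 2×2 (Wide, T vs Forehand, Backhand):
Let the server play Wide with probability p. Expected payoff against Forehand: 6p + (-2)(1−p) = 8p − 2; against Backhand: (-4)p + 0(1−p) = −4p.
Setting these equal: 8p − 2 = −4p ⇒ 12p = 2 ⇒ p = 1/6, and the value is (8)·(1/6) − 2 = -2/3.
For the receiver: with q = P(Forehand), equating Wide's and T's payoffs gives 10q − 4 = −2q ⇒ q = 1/3.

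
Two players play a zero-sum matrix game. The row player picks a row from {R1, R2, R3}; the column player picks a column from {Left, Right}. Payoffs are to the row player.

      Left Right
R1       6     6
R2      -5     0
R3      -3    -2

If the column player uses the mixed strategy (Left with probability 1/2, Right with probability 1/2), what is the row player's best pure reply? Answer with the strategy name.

Expected payoff of R1: (1/2)·6 + (1/2)·6 = 6.
Expected payoff of R2: (1/2)·(-5) + (1/2)·0 = -5/2.
Expected payoff of R3: (1/2)·(-3) + (1/2)·(-2) = -5/2.
The largest is 6, so the row player's best response is R1.

R1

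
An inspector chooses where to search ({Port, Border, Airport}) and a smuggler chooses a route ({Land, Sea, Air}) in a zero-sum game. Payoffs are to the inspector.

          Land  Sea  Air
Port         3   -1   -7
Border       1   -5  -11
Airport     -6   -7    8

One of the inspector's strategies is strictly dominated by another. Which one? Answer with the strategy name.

Border

Port gives a strictly higher payoff than Border against every column: 3 > 1, -1 > -5, -7 > -11.
So Border is strictly dominated and the inspector never plays it.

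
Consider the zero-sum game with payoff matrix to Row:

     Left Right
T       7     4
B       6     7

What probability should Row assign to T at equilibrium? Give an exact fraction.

1/4

Row minima: T → 4, B → 6; maximin = 6.
Column maxima: Left → 7, Right → 7; minimax = 7.
6 ≠ 7, so there is no saddle point; optimal play is mixed.
Let Row play T with probability p. Expected payoff against Left: 7p + 6(1−p) = p + 6; against Right: 4p + 7(1−p) = −3p + 7.
Setting these equal: p + 6 = −3p + 7 ⇒ 4p = 1 ⇒ p = 1/4, and the value is (1)·(1/4) + 6 = 25/4.
For Column: with q = P(Left), equating T's and B's payoffs gives 3q + 4 = −q + 7 ⇒ q = 3/4.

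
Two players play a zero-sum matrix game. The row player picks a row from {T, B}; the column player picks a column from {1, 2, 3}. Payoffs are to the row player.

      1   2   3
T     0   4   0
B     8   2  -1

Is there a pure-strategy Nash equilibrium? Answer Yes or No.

Yes

Row minima: T → 0, B → -1; maximin = 0.
Column maxima: 1 → 8, 2 → 4, 3 → 0; minimax = 0.
maximin = minimax = 0, so a saddle point exists.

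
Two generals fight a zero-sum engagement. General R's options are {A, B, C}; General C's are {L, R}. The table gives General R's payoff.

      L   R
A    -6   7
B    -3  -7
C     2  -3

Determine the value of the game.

Row minima: A → -6, B → -7, C → -3; maximin = -3.
Column maxima: L → 2, R → 7; minimax = 2.
-3 ≠ 2, so there is no saddle point; optimal play is mixed.
B is strictly dominated by C, so General R never plays it.
On the remaining 2×2 (A, C vs L, R):
Let General R play A with probability p. Expected payoff against L: (-6)p + 2(1−p) = −8p + 2; against R: 7p + (-3)(1−p) = 10p − 3.
Setting these equal: −8p + 2 = 10p − 3 ⇒ −18p = -5 ⇒ p = 5/18, and the value is (-8)·(5/18) + 2 = -2/9.
For General C: with q = P(L), equating A's and C's payoffs gives −13q + 7 = 5q − 3 ⇒ q = 5/9.

-2/9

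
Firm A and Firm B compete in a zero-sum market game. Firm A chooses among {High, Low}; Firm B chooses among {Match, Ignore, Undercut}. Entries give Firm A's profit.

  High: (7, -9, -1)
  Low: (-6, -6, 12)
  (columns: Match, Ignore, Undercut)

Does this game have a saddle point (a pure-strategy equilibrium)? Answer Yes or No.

Row minima: High → -9, Low → -6; maximin = -6.
Column maxima: Match → 7, Ignore → -6, Undercut → 12; minimax = -6.
maximin = minimax = -6, so a saddle point exists.

Yes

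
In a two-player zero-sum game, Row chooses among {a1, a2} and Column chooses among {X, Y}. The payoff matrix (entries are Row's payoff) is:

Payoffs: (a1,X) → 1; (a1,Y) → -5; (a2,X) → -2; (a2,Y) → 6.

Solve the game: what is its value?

-2/7

Row minima: a1 → -5, a2 → -2; maximin = -2.
Column maxima: X → 1, Y → 6; minimax = 1.
-2 ≠ 1, so there is no saddle point; optimal play is mixed.
Let Row play a1 with probability p. Expected payoff against X: 1p + (-2)(1−p) = 3p − 2; against Y: (-5)p + 6(1−p) = −11p + 6.
Setting these equal: 3p − 2 = −11p + 6 ⇒ 14p = 8 ⇒ p = 4/7, and the value is (3)·(4/7) − 2 = -2/7.
For Column: with q = P(X), equating a1's and a2's payoffs gives 6q − 5 = −8q + 6 ⇒ q = 11/14.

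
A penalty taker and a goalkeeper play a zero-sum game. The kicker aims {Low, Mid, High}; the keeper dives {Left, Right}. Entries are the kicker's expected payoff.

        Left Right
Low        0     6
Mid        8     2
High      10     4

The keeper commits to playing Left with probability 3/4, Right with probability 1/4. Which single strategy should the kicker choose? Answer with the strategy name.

High

Expected payoff of Low: (3/4)·0 + (1/4)·6 = 3/2.
Expected payoff of Mid: (3/4)·8 + (1/4)·2 = 13/2.
Expected payoff of High: (3/4)·10 + (1/4)·4 = 17/2.
The largest is 17/2, so the kicker's best response is High.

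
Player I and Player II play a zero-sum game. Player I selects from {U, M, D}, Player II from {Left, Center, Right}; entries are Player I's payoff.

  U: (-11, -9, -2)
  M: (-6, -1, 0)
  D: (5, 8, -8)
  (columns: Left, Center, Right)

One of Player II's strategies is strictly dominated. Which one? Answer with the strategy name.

Center

Left holds Player I's payoff strictly below Center in every row: -11 < -9, -6 < -1, 5 < 8.
So Center is strictly dominated for Player II.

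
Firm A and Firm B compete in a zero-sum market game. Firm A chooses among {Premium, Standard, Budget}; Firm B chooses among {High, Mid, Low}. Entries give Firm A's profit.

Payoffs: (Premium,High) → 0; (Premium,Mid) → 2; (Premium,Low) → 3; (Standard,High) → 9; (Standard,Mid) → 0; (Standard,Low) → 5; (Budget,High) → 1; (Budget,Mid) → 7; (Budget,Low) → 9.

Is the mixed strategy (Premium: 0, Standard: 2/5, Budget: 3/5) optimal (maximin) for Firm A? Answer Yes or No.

Against High this mix gives (2/5)·9 + (3/5)·1 = 21/5.
Against Mid this mix gives (2/5)·0 + (3/5)·7 = 21/5.
Against Low this mix gives (2/5)·5 + (3/5)·9 = 37/5.
All of Firm B's active replies (High, Mid) yield 21/5, and no column does worse for Firm A. The mix makes Firm B indifferent and guarantees 21/5, so it is optimal.

Yes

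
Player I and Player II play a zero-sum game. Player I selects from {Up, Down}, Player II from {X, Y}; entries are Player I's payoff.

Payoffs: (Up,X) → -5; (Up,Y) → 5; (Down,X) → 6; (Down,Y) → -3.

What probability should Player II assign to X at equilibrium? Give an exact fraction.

8/19

Row minima: Up → -5, Down → -3; maximin = -3.
Column maxima: X → 6, Y → 5; minimax = 5.
-3 ≠ 5, so there is no saddle point; optimal play is mixed.
Let Player I play Up with probability p. Expected payoff against X: (-5)p + 6(1−p) = −11p + 6; against Y: 5p + (-3)(1−p) = 8p − 3.
Setting these equal: −11p + 6 = 8p − 3 ⇒ −19p = -9 ⇒ p = 9/19, and the value is (-11)·(9/19) + 6 = 15/19.
For Player II: with q = P(X), equating Up's and Down's payoffs gives −10q + 5 = 9q − 3 ⇒ q = 8/19.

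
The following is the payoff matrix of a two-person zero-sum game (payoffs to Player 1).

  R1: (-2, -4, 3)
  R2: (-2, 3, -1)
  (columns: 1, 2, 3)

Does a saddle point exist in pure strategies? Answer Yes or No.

Row minima: R1 → -4, R2 → -2; maximin = -2.
Column maxima: 1 → -2, 2 → 3, 3 → 3; minimax = -2.
maximin = minimax = -2, so a saddle point exists.

Yes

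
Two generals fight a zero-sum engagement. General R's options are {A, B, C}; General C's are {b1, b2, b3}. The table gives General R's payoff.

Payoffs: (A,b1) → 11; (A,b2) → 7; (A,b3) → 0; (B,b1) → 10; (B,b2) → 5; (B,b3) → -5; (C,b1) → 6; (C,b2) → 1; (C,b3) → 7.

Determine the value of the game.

49/13

Row minima: A → 0, B → -5, C → 1; maximin = 1.
Column maxima: b1 → 11, b2 → 7, b3 → 7; minimax = 7.
1 ≠ 7, so there is no saddle point; optimal play is mixed.
B is strictly dominated by A, so General R never plays it.
b1 is strictly dominated by b2 (it gives General R strictly more in every row), so General C never plays it.
On the remaining 2×2 (A, C vs b2, b3):
Let General R play A with probability p. Expected payoff against b2: 7p + 1(1−p) = 6p + 1; against b3: 0p + 7(1−p) = −7p + 7.
Setting these equal: 6p + 1 = −7p + 7 ⇒ 13p = 6 ⇒ p = 6/13, and the value is (6)·(6/13) + 1 = 49/13.
For General C: with q = P(b2), equating A's and C's payoffs gives 7q = −6q + 7 ⇒ q = 7/13.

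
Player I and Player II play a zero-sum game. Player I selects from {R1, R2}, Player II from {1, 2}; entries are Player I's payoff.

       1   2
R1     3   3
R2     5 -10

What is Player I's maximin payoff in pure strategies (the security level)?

Row minima: R1 → 3, R2 → -10.
The best of these is 3.

3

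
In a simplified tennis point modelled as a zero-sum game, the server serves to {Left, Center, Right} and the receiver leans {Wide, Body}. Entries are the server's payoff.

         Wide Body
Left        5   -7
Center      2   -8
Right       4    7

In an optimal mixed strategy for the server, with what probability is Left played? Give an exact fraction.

Row minima: Left → -7, Center → -8, Right → 4; maximin = 4.
Column maxima: Wide → 5, Body → 7; minimax = 5.
4 ≠ 5, so there is no saddle point; optimal play is mixed.
Center is strictly dominated by Left, so the server never plays it.
On the remaining 2×2 (Left, Right vs Wide, Body):
Let the server play Left with probability p. Expected payoff against Wide: 5p + 4(1−p) = p + 4; against Body: (-7)p + 7(1−p) = −14p + 7.
Setting these equal: p + 4 = −14p + 7 ⇒ 15p = 3 ⇒ p = 1/5, and the value is (1)·(1/5) + 4 = 21/5.
For the receiver: with q = P(Wide), equating Left's and Right's payoffs gives 12q − 7 = −3q + 7 ⇒ q = 14/15.

1/5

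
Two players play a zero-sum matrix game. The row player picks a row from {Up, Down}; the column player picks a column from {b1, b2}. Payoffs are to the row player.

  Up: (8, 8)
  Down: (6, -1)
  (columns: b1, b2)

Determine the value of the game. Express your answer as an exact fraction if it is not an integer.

Row minima: Up → 8, Down → -1; maximin = 8.
Column maxima: b1 → 8, b2 → 8; minimax = 8.
Since maximin = minimax = 8, there is a saddle point and the value is 8.

8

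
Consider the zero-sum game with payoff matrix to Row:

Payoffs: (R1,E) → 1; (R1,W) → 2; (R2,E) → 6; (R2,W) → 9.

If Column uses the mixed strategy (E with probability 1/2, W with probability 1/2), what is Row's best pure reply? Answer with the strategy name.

Expected payoff of R1: (1/2)·1 + (1/2)·2 = 3/2.
Expected payoff of R2: (1/2)·6 + (1/2)·9 = 15/2.
The largest is 15/2, so Row's best response is R2.

R2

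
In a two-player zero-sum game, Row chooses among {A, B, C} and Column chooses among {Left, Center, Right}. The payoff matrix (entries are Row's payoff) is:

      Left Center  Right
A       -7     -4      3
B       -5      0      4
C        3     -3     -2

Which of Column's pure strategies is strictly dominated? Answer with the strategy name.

Right

Center holds Row's payoff strictly below Right in every row: -4 < 3, 0 < 4, -3 < -2.
So Right is strictly dominated for Column.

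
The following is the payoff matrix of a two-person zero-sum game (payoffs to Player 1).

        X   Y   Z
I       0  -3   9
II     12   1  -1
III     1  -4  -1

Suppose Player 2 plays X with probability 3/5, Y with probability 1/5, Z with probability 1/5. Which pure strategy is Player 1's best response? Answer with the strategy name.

Expected payoff of I: (3/5)·0 + (1/5)·(-3) + (1/5)·9 = 6/5.
Expected payoff of II: (3/5)·12 + (1/5)·1 + (1/5)·(-1) = 36/5.
Expected payoff of III: (3/5)·1 + (1/5)·(-4) + (1/5)·(-1) = -2/5.
The largest is 36/5, so Player 1's best response is II.

II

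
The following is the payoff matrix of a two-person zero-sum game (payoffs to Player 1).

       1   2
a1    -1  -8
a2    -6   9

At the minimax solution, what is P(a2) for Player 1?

Row minima: a1 → -8, a2 → -6; maximin = -6.
Column maxima: 1 → -1, 2 → 9; minimax = -1.
-6 ≠ -1, so there is no saddle point; optimal play is mixed.
Let Player 1 play a1 with probability p. Expected payoff against 1: (-1)p + (-6)(1−p) = 5p − 6; against 2: (-8)p + 9(1−p) = −17p + 9.
Setting these equal: 5p − 6 = −17p + 9 ⇒ 22p = 15 ⇒ p = 15/22, and the value is (5)·(15/22) − 6 = -57/22.
For Player 2: with q = P(1), equating a1's and a2's payoffs gives 7q − 8 = −15q + 9 ⇒ q = 17/22.

7/22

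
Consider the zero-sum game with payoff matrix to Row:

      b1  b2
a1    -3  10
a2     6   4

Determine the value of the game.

24/5

Row minima: a1 → -3, a2 → 4; maximin = 4.
Column maxima: b1 → 6, b2 → 10; minimax = 6.
4 ≠ 6, so there is no saddle point; optimal play is mixed.
Let Row play a1 with probability p. Expected payoff against b1: (-3)p + 6(1−p) = −9p + 6; against b2: 10p + 4(1−p) = 6p + 4.
Setting these equal: −9p + 6 = 6p + 4 ⇒ −15p = -2 ⇒ p = 2/15, and the value is (-9)·(2/15) + 6 = 24/5.
For Column: with q = P(b1), equating a1's and a2's payoffs gives −13q + 10 = 2q + 4 ⇒ q = 2/5.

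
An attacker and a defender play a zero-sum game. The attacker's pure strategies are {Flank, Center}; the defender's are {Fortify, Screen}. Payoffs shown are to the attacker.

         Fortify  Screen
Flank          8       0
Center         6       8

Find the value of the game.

Row minima: Flank → 0, Center → 6; maximin = 6.
Column maxima: Fortify → 8, Screen → 8; minimax = 8.
6 ≠ 8, so there is no saddle point; optimal play is mixed.
Let the attacker play Flank with probability p. Expected payoff against Fortify: 8p + 6(1−p) = 2p + 6; against Screen: 0p + 8(1−p) = −8p + 8.
Setting these equal: 2p + 6 = −8p + 8 ⇒ 10p = 2 ⇒ p = 1/5, and the value is (2)·(1/5) + 6 = 32/5.
For the defender: with q = P(Fortify), equating Flank's and Center's payoffs gives 8q = −2q + 8 ⇒ q = 4/5.

32/5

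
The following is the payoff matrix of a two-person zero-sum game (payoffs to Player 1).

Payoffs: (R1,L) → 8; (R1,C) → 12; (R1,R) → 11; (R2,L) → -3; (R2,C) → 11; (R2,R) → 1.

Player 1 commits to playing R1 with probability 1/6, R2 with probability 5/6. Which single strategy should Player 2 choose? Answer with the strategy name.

L

If Player 2 plays L, Player 1's expected payoff is (1/6)·8 + (5/6)·(-3) = -7/6.
If Player 2 plays C, Player 1's expected payoff is (1/6)·12 + (5/6)·11 = 67/6.
If Player 2 plays R, Player 1's expected payoff is (1/6)·11 + (5/6)·1 = 8/3.
Player 2 minimizes Player 1's payoff; the smallest is -7/6, so the best response is L.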